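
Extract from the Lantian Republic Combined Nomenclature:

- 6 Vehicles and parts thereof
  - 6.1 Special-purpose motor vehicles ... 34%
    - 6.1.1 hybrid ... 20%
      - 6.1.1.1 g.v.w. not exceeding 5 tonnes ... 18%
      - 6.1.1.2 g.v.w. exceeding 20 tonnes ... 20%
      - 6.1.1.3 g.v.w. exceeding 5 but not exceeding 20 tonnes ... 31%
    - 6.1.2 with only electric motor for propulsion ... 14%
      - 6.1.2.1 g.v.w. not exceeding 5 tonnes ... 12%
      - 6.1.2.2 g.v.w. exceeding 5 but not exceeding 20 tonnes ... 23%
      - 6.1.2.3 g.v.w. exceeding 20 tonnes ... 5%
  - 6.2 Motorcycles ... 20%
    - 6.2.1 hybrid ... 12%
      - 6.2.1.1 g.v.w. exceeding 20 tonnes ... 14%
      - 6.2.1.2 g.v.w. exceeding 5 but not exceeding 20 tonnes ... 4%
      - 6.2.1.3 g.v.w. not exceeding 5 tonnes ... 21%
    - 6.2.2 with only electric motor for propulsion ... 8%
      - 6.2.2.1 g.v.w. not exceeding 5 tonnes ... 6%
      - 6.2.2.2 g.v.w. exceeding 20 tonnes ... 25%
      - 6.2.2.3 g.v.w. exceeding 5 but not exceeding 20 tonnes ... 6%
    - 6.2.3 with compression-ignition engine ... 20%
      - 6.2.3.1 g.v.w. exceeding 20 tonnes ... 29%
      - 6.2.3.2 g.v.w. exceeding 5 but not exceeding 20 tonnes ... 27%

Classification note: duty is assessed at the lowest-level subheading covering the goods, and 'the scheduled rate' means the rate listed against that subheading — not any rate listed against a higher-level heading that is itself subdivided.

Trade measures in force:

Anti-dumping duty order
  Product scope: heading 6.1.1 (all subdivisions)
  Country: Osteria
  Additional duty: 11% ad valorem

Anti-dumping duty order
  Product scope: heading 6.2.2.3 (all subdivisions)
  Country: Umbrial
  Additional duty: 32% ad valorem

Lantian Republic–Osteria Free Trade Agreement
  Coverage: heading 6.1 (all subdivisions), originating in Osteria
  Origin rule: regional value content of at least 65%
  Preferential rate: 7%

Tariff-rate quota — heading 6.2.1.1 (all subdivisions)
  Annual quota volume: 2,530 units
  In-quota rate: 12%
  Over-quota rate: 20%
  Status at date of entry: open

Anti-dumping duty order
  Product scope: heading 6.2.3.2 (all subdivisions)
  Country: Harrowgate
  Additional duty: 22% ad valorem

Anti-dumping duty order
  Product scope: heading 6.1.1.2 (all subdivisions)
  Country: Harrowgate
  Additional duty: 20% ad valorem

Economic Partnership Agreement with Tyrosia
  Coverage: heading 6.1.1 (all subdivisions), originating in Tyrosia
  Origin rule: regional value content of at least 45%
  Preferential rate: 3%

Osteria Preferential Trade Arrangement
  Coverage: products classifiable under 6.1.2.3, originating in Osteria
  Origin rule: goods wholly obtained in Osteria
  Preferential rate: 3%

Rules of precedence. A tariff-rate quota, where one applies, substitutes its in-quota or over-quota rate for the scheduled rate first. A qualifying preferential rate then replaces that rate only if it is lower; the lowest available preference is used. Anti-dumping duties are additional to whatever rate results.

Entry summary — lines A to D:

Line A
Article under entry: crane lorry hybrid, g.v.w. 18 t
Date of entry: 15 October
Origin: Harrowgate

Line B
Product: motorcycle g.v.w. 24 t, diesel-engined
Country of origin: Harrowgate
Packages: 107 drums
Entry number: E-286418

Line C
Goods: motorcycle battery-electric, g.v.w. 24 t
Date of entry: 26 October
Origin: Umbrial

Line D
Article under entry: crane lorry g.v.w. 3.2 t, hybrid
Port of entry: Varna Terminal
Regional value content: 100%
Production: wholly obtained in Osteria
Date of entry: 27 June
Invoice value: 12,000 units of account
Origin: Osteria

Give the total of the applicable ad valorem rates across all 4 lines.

103%

Line A: crane lorry → 6.1; hybrid → 6.1.1; g.v.w. 18 t → 6.1.1.3. Scheduled 31%. No special measure applies. → 31%.
Line B: motorcycle → 6.2; diesel-engined → 6.2.3; g.v.w. 24 t → 6.2.3.1. Scheduled 29%. No special measure applies. → 29%.
Line C: motorcycle → 6.2; battery-electric → 6.2.2; g.v.w. 24 t → 6.2.2.2. Scheduled 25%. No special measure applies. → 25%.
Line D: crane lorry → 6.1; hybrid → 6.1.1; g.v.w. 3.2 t → 6.1.1.1. Scheduled 18%. Osteria agreement on 6.1: RVC ≥ 65% → 7% available; Osteria agreement on 6.1.2.3: 6.1.1.1 not covered; preferential 7%; anti-dumping (Osteria, 6.1.1): +11%; total 7% + 11% = 18%. → 18%.
Sum: 31% + 29% + 25% + 18% = 103%.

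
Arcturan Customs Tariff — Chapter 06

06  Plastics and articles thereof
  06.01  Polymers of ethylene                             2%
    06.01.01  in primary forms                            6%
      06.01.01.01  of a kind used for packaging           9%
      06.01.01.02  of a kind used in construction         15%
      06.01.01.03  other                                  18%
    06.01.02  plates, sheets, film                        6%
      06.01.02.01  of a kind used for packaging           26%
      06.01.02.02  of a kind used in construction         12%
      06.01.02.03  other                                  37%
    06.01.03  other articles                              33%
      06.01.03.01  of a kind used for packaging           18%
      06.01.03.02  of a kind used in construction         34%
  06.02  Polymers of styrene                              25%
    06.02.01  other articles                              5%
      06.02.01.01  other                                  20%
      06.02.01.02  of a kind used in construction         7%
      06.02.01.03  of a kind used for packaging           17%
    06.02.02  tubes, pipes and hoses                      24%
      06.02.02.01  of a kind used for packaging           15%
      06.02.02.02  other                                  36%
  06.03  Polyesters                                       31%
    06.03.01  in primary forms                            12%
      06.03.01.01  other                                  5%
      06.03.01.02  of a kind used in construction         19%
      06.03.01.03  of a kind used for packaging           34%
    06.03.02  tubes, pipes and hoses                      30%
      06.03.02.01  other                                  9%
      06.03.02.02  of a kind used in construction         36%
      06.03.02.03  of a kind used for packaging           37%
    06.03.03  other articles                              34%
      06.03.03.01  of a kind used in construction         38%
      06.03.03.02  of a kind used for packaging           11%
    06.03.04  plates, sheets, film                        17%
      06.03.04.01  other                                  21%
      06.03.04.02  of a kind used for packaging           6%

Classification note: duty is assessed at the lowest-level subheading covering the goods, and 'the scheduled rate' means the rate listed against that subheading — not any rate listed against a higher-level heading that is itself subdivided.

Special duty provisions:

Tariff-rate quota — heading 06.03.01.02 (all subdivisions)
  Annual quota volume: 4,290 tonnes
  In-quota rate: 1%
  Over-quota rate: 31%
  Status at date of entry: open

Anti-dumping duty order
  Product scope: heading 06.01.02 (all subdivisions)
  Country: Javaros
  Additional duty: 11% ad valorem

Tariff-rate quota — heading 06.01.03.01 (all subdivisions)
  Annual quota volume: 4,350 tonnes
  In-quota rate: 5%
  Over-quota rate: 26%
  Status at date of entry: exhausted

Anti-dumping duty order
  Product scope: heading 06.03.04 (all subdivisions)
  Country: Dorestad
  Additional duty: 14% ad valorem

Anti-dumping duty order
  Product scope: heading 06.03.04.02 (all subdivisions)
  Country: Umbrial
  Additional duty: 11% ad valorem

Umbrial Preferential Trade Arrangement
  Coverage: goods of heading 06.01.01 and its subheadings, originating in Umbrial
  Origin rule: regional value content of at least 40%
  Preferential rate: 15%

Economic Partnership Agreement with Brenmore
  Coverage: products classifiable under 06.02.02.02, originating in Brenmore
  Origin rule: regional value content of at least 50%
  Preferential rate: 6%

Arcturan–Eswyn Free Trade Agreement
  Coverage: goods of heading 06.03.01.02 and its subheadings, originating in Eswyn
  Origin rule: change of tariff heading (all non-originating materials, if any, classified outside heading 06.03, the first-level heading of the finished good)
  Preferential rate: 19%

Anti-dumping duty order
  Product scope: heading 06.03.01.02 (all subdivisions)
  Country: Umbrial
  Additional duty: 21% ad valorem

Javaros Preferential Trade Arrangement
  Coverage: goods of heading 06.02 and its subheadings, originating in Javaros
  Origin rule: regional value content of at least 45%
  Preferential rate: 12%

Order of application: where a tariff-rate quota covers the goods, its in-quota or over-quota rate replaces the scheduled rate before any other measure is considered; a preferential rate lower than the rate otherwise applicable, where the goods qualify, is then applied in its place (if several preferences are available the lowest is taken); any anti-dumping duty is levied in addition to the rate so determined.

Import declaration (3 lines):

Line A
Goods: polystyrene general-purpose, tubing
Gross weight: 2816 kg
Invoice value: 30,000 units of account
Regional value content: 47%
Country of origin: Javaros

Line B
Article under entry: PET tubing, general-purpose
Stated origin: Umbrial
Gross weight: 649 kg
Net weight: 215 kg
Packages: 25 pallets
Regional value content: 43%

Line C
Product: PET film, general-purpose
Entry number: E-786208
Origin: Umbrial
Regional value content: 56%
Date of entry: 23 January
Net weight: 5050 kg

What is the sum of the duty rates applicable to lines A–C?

42%

Line A: polystyrene → 06.02; tubing → 06.02.02; general-purpose → 06.02.02.02. Scheduled 36%. Javaros agreement on 06.02: RVC ≥ 45% → 12% available; preferential 12%. → 12%.
Line B: PET → 06.03; tubing → 06.03.02; general-purpose → 06.03.02.01. Scheduled 9%. Umbrial agreement on 06.01.01: 06.03.02.01 not covered. → 9%.
Line C: PET → 06.03; film → 06.03.04; general-purpose → 06.03.04.01. Scheduled 21%. Umbrial agreement on 06.01.01: 06.03.04.01 not covered. → 21%.
Sum: 12% + 9% + 21% = 42%.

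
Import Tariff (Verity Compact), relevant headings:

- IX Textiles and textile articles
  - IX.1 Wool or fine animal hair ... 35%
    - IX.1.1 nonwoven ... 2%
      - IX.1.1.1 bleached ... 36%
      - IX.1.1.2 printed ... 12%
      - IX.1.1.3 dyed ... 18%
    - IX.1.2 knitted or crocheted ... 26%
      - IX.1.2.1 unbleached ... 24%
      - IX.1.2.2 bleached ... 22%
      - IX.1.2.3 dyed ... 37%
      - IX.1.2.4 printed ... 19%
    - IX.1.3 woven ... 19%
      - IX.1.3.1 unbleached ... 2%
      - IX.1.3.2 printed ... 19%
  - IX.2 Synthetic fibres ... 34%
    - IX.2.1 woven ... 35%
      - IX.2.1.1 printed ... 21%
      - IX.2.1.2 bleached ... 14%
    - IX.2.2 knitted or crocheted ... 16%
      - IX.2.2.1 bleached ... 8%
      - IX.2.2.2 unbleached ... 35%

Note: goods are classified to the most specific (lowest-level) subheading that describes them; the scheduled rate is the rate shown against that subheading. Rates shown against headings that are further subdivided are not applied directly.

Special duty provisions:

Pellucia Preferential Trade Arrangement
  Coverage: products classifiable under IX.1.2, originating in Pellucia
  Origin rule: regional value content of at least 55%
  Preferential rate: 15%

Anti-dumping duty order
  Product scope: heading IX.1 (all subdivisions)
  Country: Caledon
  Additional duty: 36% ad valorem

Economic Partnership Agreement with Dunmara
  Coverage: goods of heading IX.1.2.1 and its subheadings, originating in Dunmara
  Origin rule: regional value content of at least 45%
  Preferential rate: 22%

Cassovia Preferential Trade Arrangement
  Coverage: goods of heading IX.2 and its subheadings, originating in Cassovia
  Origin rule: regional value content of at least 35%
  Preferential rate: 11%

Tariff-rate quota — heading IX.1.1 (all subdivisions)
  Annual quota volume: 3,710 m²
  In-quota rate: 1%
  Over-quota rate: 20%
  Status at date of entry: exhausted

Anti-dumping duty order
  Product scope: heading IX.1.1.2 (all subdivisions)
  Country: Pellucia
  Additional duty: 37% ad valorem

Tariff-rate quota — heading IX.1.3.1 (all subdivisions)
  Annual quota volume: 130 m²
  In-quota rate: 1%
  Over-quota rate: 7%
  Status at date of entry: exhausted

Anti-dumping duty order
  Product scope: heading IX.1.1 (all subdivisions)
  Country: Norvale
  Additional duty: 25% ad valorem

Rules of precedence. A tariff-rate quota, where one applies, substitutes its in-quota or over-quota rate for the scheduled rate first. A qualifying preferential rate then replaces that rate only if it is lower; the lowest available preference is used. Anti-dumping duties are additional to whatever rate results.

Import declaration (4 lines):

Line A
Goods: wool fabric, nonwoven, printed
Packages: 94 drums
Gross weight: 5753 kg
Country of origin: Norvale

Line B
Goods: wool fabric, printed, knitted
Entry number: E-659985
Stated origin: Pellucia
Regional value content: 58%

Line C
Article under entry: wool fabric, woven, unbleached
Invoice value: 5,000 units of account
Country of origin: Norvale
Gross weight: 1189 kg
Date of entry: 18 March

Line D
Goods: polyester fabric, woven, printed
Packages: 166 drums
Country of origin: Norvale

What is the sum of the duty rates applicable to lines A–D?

Line A: wool → IX.1; nonwoven → IX.1.1; printed → IX.1.1.2. Scheduled 12%. quota on IX.1.1 exhausted → over-quota 20%; anti-dumping (Norvale, IX.1.1): +25%; total 20% + 25% = 45%. → 45%.
Line B: wool → IX.1; knitted → IX.1.2; printed → IX.1.2.4. Scheduled 19%. Pellucia agreement on IX.1.2: RVC ≥ 55% → 15% available; preferential 15%. → 15%.
Line C: wool → IX.1; woven → IX.1.3; unbleached → IX.1.3.1. Scheduled 2%. quota on IX.1.3.1 exhausted → over-quota 7%. → 7%.
Line D: polyester → IX.2; woven → IX.2.1; printed → IX.2.1.1. Scheduled 21%. No special measure applies. → 21%.
Sum: 45% + 15% + 7% + 21% = 88%.

88%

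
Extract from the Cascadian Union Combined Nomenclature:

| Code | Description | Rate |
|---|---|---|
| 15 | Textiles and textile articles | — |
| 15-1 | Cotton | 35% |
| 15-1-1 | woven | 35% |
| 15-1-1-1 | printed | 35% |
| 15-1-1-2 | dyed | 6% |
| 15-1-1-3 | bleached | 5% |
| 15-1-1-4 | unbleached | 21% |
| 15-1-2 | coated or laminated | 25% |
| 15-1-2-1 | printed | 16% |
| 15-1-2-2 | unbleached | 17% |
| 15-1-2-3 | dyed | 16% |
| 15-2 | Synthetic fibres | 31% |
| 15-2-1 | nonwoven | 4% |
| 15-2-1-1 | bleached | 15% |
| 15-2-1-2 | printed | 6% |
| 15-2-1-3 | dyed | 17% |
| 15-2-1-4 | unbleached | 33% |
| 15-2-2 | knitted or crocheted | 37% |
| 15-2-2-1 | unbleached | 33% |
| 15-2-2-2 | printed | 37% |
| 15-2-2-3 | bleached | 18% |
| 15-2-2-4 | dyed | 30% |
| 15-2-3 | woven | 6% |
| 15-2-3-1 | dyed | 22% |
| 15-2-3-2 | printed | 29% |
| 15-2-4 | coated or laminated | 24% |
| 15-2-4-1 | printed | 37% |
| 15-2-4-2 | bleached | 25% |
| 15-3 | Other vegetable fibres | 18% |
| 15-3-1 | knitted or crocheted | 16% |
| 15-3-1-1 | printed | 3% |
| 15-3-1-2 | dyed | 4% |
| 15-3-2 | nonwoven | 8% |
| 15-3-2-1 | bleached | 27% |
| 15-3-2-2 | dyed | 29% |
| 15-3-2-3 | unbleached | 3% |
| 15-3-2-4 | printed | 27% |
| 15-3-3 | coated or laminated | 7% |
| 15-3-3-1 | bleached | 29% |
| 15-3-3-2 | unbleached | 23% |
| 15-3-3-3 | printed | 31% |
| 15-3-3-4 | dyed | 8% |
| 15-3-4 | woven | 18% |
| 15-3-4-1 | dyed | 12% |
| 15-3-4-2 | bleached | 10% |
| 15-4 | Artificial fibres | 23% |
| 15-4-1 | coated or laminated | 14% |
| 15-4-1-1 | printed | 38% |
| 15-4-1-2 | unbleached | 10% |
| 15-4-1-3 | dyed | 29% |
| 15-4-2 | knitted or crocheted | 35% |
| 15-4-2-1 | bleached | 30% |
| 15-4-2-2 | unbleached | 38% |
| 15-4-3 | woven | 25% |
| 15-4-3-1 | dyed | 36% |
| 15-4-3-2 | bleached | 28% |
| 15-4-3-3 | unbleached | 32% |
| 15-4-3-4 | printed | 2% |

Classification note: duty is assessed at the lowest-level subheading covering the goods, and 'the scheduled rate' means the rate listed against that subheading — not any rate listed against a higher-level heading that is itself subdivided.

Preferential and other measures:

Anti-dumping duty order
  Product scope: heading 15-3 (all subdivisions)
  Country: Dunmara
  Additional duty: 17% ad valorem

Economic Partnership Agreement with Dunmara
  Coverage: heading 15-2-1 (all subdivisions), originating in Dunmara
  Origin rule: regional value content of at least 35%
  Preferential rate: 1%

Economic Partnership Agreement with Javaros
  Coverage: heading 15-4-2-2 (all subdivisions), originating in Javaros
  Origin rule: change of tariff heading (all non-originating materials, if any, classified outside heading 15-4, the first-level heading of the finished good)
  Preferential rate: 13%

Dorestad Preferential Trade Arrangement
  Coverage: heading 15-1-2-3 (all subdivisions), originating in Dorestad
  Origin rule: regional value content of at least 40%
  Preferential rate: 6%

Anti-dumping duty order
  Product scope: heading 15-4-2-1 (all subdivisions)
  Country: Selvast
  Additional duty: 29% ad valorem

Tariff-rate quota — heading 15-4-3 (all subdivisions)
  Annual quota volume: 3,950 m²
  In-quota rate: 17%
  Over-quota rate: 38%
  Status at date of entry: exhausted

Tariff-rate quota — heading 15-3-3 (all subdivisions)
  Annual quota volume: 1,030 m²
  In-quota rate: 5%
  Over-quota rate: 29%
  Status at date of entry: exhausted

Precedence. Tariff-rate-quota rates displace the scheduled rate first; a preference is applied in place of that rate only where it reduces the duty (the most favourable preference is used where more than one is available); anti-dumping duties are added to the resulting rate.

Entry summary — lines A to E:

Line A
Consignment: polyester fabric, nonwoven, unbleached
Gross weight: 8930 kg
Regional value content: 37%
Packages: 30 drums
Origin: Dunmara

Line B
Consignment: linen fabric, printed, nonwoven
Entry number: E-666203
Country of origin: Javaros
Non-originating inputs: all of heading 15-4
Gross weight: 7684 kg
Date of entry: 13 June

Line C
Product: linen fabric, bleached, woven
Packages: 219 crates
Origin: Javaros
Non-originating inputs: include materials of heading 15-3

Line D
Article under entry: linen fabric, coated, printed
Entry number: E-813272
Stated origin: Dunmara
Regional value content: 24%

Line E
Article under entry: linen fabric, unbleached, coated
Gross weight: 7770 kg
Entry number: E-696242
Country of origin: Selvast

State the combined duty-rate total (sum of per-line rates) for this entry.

113%

Line A: polyester → 15-2; nonwoven → 15-2-1; unbleached → 15-2-1-4. Scheduled 33%. Dunmara agreement on 15-2-1: RVC ≥ 35% → 1% available; preferential 1%. → 1%.
Line B: linen → 15-3; nonwoven → 15-3-2; printed → 15-3-2-4. Scheduled 27%. Javaros agreement on 15-4-2-2: 15-3-2-4 not covered. → 27%.
Line C: linen → 15-3; woven → 15-3-4; bleached → 15-3-4-2. Scheduled 10%. Javaros agreement on 15-4-2-2: 15-3-4-2 not covered. → 10%.
Line D: linen → 15-3; coated → 15-3-3; printed → 15-3-3-3. Scheduled 31%. quota on 15-3-3 exhausted → over-quota 29%; Dunmara agreement on 15-2-1: 15-3-3-3 not covered; anti-dumping (Dunmara, 15-3): +17%; total 29% + 17% = 46%. → 46%.
Line E: linen → 15-3; coated → 15-3-3; unbleached → 15-3-3-2. Scheduled 23%. quota on 15-3-3 exhausted → over-quota 29%. → 29%.
Sum: 1% + 27% + 10% + 46% + 29% = 113%.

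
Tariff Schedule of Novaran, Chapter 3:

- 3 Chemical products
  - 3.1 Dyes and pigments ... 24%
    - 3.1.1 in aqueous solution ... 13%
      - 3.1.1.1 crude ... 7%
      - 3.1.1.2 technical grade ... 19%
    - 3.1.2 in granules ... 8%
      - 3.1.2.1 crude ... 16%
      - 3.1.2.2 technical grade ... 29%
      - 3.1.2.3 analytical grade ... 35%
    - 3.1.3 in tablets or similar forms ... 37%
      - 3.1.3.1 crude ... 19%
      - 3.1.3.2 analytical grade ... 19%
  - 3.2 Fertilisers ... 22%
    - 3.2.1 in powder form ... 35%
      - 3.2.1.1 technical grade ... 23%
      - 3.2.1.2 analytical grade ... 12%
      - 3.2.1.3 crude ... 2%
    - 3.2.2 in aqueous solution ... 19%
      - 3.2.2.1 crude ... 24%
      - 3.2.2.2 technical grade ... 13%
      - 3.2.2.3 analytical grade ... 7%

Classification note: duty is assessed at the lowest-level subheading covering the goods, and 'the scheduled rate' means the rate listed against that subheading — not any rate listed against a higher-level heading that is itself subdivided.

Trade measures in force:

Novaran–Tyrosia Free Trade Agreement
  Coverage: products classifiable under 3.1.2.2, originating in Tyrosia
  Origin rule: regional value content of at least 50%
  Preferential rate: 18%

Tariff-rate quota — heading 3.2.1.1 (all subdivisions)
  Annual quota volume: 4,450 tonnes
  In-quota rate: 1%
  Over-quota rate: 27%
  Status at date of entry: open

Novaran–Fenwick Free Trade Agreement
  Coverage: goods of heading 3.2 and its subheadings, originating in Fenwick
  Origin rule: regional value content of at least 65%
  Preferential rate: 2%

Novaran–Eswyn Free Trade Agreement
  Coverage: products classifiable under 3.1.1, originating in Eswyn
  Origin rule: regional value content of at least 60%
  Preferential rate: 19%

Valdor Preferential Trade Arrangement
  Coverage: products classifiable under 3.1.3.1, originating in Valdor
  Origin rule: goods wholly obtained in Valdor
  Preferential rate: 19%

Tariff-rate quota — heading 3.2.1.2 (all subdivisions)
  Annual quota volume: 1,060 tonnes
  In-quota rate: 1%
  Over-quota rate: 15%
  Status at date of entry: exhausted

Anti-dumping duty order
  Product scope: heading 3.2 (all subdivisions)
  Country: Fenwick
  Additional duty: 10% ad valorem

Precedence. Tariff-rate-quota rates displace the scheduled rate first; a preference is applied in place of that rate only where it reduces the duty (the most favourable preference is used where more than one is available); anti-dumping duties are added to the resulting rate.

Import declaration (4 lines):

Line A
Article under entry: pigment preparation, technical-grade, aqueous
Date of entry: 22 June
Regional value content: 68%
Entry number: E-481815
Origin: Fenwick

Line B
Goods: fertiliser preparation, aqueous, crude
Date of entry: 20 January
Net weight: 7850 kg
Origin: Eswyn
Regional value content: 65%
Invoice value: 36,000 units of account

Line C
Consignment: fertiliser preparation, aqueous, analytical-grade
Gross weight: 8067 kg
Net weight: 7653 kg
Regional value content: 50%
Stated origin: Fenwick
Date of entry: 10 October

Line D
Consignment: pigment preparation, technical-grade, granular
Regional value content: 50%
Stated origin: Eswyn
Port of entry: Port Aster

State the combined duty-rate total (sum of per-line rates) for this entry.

89%

Line A: pigment → 3.1; aqueous → 3.1.1; technical-grade → 3.1.1.2. Scheduled 19%. Fenwick agreement on 3.2: 3.1.1.2 not covered. → 19%.
Line B: fertiliser → 3.2; aqueous → 3.2.2; crude → 3.2.2.1. Scheduled 24%. Eswyn agreement on 3.1.1: 3.2.2.1 not covered. → 24%.
Line C: fertiliser → 3.2; aqueous → 3.2.2; analytical-grade → 3.2.2.3. Scheduled 7%. Fenwick agreement on 3.2: RVC < 65%; anti-dumping (Fenwick, 3.2): +10%; total 7% + 10% = 17%. → 17%.
Line D: pigment → 3.1; granular → 3.1.2; technical-grade → 3.1.2.2. Scheduled 29%. Eswyn agreement on 3.1.1: 3.1.2.2 not covered. → 29%.
Sum: 19% + 24% + 17% + 29% = 89%.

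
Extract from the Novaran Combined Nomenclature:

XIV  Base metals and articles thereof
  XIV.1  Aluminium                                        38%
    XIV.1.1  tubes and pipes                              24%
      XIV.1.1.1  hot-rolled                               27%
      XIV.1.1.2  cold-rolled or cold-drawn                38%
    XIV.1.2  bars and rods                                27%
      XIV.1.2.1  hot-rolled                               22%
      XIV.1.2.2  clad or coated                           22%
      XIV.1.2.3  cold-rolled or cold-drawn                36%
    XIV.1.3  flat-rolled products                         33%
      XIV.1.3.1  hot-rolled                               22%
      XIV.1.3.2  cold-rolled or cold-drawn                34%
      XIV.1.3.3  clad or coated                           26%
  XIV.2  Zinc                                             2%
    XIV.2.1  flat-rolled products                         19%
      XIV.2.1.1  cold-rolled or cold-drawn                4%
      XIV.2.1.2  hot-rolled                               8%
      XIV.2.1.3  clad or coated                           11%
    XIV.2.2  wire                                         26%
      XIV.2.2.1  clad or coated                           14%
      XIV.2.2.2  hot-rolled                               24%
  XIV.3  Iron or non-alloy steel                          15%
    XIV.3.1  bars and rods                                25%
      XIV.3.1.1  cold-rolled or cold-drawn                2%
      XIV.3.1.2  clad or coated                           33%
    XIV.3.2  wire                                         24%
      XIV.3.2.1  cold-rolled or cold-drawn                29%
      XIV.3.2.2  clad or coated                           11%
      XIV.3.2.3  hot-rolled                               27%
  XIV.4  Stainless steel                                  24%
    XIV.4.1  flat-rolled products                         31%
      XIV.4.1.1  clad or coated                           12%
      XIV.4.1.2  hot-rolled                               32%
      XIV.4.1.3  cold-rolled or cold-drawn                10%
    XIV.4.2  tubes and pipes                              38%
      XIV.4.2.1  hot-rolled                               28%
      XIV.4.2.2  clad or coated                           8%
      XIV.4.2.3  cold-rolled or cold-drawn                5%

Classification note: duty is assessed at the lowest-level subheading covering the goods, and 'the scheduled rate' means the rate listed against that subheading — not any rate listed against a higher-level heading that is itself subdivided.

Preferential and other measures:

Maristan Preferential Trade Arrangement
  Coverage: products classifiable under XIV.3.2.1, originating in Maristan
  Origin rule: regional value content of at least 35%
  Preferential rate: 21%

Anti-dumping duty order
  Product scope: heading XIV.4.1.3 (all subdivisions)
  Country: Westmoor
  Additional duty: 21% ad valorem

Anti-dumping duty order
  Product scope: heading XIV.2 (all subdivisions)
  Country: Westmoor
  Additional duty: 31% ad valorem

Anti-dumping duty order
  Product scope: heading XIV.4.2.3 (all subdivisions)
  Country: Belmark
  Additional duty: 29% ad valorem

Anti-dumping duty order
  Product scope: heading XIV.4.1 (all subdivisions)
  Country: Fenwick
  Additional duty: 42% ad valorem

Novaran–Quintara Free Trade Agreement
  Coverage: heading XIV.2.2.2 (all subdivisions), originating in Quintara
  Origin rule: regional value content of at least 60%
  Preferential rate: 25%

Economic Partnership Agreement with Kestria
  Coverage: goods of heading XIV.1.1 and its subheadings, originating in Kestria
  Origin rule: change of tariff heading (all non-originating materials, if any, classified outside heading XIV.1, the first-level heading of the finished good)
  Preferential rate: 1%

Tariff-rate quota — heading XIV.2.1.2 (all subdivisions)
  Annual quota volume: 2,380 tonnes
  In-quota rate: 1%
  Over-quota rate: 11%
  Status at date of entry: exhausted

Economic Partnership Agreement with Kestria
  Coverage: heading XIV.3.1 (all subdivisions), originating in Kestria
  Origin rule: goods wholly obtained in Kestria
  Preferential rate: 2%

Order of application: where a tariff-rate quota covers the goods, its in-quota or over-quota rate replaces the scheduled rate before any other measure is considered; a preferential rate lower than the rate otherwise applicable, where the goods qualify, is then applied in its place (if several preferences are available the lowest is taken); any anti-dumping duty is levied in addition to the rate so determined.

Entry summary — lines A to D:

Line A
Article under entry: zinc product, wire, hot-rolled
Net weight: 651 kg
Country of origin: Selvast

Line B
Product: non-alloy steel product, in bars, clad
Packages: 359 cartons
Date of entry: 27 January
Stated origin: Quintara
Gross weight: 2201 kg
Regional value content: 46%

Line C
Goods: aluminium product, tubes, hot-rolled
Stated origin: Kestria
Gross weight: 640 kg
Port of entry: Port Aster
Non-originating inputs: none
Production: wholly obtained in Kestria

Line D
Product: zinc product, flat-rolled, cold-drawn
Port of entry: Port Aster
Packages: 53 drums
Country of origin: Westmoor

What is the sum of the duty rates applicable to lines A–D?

Line A: zinc → XIV.2; wire → XIV.2.2; hot-rolled → XIV.2.2.2. Scheduled 24%. No special measure applies. → 24%.
Line B: non-alloy steel → XIV.3; in bars → XIV.3.1; clad → XIV.3.1.2. Scheduled 33%. Quintara agreement on XIV.2.2.2: XIV.3.1.2 not covered. → 33%.
Line C: aluminium → XIV.1; tubes → XIV.1.1; hot-rolled → XIV.1.1.1. Scheduled 27%. Kestria agreement on XIV.1.1: CTH met → 1% available; Kestria agreement on XIV.3.1: XIV.1.1.1 not covered; preferential 1%. → 1%.
Line D: zinc → XIV.2; flat-rolled → XIV.2.1; cold-drawn → XIV.2.1.1. Scheduled 4%. anti-dumping (Westmoor, XIV.2): +31%; total 4% + 31% = 35%. → 35%.
Sum: 24% + 33% + 1% + 35% = 93%.

93%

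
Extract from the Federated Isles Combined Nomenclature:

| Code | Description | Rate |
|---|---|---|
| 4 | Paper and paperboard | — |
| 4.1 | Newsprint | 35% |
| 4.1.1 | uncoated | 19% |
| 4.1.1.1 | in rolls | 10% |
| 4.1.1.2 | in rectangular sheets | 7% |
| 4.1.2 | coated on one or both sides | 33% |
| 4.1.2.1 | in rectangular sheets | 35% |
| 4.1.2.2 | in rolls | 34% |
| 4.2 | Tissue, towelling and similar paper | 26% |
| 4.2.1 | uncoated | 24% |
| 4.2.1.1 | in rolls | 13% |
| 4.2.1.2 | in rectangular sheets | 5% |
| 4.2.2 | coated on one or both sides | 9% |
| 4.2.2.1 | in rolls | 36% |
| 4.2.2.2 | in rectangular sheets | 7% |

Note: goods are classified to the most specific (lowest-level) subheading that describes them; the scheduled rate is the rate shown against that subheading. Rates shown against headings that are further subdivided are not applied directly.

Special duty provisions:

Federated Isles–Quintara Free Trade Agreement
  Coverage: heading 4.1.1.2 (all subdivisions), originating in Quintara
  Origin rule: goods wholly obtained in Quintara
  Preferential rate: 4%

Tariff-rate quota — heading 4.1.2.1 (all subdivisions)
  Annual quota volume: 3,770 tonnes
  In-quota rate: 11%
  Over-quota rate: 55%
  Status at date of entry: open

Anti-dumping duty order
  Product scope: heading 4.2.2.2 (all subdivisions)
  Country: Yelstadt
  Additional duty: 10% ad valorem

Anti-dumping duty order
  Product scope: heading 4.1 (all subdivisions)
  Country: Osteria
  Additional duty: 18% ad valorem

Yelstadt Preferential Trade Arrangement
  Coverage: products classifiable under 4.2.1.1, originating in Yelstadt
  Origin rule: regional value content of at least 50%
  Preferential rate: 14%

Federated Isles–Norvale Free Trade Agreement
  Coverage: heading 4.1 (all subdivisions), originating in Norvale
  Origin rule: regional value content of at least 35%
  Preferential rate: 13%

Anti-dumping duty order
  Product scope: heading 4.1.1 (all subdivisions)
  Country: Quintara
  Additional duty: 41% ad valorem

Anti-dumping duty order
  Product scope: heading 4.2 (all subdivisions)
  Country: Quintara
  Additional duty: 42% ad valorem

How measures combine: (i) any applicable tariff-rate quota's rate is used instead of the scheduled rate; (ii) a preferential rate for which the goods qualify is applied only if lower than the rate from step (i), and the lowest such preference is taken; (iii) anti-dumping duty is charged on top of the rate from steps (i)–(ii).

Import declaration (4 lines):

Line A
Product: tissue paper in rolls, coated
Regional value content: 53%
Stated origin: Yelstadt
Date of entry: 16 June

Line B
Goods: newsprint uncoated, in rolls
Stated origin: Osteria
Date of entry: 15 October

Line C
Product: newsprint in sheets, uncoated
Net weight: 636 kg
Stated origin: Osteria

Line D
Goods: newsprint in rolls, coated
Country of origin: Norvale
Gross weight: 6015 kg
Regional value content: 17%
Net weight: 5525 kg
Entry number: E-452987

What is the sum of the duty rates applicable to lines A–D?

123%

Line A: tissue paper → 4.2; coated → 4.2.2; in rolls → 4.2.2.1. Scheduled 36%. Yelstadt agreement on 4.2.1.1: 4.2.2.1 not covered. → 36%.
Line B: newsprint → 4.1; uncoated → 4.1.1; in rolls → 4.1.1.1. Scheduled 10%. anti-dumping (Osteria, 4.1): +18%; total 10% + 18% = 28%. → 28%.
Line C: newsprint → 4.1; uncoated → 4.1.1; in sheets → 4.1.1.2. Scheduled 7%. anti-dumping (Osteria, 4.1): +18%; total 7% + 18% = 25%. → 25%.
Line D: newsprint → 4.1; coated → 4.1.2; in rolls → 4.1.2.2. Scheduled 34%. Norvale agreement on 4.1: RVC < 35%. → 34%.
Sum: 36% + 28% + 25% + 34% = 123%.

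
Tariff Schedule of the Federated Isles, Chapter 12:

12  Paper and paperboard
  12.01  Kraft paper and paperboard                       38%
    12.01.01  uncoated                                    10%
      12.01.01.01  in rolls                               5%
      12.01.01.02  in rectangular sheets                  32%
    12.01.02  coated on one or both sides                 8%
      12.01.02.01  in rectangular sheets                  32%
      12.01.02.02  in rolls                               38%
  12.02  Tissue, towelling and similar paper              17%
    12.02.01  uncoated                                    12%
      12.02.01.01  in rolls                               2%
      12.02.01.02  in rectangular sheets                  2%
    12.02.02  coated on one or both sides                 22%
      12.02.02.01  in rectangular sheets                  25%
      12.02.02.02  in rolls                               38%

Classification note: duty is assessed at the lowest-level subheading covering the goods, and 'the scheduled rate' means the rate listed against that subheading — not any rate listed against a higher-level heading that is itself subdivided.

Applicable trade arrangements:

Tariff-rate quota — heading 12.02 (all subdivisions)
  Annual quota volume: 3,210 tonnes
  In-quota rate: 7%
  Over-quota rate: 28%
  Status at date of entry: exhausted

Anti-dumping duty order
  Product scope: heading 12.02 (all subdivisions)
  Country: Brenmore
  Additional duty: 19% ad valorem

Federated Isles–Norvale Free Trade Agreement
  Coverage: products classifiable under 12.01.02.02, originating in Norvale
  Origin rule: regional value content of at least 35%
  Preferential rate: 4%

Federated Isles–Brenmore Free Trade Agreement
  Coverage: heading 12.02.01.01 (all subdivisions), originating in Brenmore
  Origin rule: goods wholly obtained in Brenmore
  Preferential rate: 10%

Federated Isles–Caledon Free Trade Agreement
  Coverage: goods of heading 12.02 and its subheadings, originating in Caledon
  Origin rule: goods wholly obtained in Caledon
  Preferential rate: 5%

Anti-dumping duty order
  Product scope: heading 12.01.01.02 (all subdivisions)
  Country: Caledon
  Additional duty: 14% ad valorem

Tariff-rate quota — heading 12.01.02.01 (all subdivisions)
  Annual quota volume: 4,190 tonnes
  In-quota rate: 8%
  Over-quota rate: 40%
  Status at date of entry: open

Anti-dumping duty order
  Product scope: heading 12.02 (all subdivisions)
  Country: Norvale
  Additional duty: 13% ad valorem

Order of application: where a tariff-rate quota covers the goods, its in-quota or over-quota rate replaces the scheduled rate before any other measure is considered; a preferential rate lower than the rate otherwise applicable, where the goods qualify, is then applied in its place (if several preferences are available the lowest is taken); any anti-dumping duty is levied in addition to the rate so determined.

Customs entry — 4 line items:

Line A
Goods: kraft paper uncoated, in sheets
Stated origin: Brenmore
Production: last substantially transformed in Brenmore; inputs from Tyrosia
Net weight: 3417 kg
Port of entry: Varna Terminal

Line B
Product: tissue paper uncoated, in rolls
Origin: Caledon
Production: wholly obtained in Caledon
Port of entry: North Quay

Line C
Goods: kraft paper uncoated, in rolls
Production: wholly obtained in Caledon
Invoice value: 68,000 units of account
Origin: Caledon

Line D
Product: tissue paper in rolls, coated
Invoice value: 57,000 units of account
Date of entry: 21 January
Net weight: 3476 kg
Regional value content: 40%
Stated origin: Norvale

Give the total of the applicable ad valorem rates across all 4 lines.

83%

Line A: kraft paper → 12.01; uncoated → 12.01.01; in sheets → 12.01.01.02. Scheduled 32%. Brenmore agreement on 12.02.01.01: 12.01.01.02 not covered. → 32%.
Line B: tissue paper → 12.02; uncoated → 12.02.01; in rolls → 12.02.01.01. Scheduled 2%. quota on 12.02 exhausted → over-quota 28%; Caledon agreement on 12.02: wholly obtained → 5% available; preferential 5%. → 5%.
Line C: kraft paper → 12.01; uncoated → 12.01.01; in rolls → 12.01.01.01. Scheduled 5%. Caledon agreement on 12.02: 12.01.01.01 not covered. → 5%.
Line D: tissue paper → 12.02; coated → 12.02.02; in rolls → 12.02.02.02. Scheduled 38%. quota on 12.02 exhausted → over-quota 28%; Norvale agreement on 12.01.02.02: 12.02.02.02 not covered; anti-dumping (Norvale, 12.02): +13%; total 28% + 13% = 41%. → 41%.
Sum: 32% + 5% + 5% + 41% = 83%.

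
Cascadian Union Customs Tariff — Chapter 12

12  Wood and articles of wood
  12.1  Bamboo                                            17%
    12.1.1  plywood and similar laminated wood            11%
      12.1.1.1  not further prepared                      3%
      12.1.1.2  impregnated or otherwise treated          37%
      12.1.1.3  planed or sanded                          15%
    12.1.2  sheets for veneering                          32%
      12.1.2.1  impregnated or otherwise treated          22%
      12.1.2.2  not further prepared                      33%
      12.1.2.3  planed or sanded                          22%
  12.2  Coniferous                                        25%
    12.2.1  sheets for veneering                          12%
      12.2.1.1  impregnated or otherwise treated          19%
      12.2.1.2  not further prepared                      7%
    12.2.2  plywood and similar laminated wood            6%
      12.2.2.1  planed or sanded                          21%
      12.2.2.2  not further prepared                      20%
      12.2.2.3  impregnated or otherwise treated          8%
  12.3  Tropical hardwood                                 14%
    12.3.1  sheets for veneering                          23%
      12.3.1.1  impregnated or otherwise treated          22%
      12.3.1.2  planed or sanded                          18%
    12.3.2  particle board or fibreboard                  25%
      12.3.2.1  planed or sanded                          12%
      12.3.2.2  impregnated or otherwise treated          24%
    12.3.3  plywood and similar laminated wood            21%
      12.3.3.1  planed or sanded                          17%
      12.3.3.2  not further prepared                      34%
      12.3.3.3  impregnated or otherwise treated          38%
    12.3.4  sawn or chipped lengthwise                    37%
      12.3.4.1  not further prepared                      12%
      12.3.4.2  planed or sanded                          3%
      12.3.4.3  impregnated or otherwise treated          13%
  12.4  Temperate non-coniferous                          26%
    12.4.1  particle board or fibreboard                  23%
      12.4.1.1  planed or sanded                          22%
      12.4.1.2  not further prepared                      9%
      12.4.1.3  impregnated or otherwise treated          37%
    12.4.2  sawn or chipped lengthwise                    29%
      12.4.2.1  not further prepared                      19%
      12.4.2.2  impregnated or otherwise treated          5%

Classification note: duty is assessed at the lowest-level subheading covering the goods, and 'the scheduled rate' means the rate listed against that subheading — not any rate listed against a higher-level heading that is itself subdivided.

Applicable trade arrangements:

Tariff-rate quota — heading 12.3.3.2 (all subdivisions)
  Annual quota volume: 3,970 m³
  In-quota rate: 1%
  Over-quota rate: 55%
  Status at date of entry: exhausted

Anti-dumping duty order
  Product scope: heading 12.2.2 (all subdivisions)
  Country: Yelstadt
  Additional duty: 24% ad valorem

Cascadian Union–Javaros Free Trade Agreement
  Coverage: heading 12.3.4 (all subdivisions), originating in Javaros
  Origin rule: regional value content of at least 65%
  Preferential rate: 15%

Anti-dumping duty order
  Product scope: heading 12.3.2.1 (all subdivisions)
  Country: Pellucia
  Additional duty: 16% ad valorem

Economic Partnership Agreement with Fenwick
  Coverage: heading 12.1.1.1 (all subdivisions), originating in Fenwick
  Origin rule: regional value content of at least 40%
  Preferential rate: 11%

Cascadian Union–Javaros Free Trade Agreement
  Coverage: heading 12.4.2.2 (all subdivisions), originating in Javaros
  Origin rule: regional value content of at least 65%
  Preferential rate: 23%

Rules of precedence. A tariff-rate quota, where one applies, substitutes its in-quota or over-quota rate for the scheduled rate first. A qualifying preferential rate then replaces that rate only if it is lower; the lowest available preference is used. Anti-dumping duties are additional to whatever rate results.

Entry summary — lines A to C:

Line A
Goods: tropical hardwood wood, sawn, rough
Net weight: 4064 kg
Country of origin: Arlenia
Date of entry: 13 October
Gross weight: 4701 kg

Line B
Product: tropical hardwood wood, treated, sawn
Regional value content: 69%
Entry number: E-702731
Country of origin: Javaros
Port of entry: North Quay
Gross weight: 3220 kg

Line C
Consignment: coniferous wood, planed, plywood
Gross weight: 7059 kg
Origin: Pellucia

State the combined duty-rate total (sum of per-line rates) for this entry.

46%

Line A: tropical hardwood → 12.3; sawn → 12.3.4; rough → 12.3.4.1. Scheduled 12%. No special measure applies. → 12%.
Line B: tropical hardwood → 12.3; sawn → 12.3.4; treated → 12.3.4.3. Scheduled 13%. Javaros agreement on 12.3.4: RVC ≥ 65% → 15% available; Javaros agreement on 12.4.2.2: 12.3.4.3 not covered; preference 15% not lower than 13% → no reduction. → 13%.
Line C: coniferous → 12.2; plywood → 12.2.2; planed → 12.2.2.1. Scheduled 21%. No special measure applies. → 21%.
Sum: 12% + 13% + 21% = 46%.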